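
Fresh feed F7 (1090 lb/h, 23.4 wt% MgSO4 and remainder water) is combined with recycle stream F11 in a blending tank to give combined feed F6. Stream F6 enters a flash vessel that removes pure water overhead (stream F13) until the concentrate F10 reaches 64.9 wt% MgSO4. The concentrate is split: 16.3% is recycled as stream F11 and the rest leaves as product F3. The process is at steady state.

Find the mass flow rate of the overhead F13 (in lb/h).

697 lb/h

Overall MgSO4 balance (none leaves overhead): MgSO4 in fresh feed = MgSO4 in product, i.e. 1090×0.234 = (1−0.163)·F10·0.649.
F10 = 255.06/(0.649×0.837) = 469.54 lb/h.
Recycle F11 = 0.163×469.54 = 76.535 lb/h.
Combined feed F6 = 1090 + 76.535 = 1166.5 lb/h.
Overhead F13 = F6 − F10 = 1166.5 − 469.54 = 697 lb/h.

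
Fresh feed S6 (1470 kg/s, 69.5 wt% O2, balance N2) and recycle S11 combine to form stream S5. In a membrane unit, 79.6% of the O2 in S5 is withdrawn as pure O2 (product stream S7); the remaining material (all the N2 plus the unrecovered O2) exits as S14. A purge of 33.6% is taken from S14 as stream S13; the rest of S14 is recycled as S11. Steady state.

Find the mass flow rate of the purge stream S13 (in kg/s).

529.3 kg/s

N2 enters only via S6 and leaves only via the purge: 1470×0.305 = 0.336×(N2 in S14), and the membrane unit passes all N2, so N2 in S5 = N2 in S14 = 1334.4 kg/s.
O2 in S5: m_A = 1470×0.695 + (1−0.336)·(1−0.796)·m_A, so m_A = 1021.6/0.8645 = 1181.7 kg/s.
S14 = (1−0.796)×1181.7 + 1334.4 = 1575.4 kg/s.
Purge S13 = 0.336×1575.4 = 529.35 kg/s.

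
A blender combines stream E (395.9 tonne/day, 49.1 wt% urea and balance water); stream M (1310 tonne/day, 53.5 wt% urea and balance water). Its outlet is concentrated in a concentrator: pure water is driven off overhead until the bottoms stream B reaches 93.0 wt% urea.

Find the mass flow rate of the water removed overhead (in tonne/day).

urea entering = 395.9×0.491 + 1310×0.535 = 895.24 tonne/day.
All urea reports to B, so B = 895.24/0.930 = 962.62 tonne/day.
Total feed = 1705.9 tonne/day; overhead = 1705.9 − 962.62 = 743.28 tonne/day.

743.3 tonne/day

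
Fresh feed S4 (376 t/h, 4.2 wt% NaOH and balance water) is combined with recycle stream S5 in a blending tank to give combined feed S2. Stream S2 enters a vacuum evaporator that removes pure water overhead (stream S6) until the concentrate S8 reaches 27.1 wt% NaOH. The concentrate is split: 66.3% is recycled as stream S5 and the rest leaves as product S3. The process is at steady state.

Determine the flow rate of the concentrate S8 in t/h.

172.9 t/h

Overall NaOH balance (none leaves overhead): NaOH in fresh feed = NaOH in product, i.e. 376×0.042 = (1−0.663)·S8·0.271.
S8 = 15.792/(0.271×0.337) = 172.92 t/h.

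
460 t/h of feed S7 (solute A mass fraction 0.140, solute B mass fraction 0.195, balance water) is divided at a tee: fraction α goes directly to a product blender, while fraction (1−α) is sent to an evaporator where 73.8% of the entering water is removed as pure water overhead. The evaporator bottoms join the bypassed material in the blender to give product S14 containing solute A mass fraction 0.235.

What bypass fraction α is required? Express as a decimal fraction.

0.176

All 460×0.140 = 64.4 t/h of solute A reaches S14, so S14 = 64.4/0.235 = 274.04 t/h and vapour = 185.96 t/h.
The evaporator receives (1−α)·460 of feed at 0.665 water and removes 0.738 of that water:
0.738×0.665×(1−α)×460 = 185.96
(1−α) = 185.96/225.75 = 0.8237;  α = 0.1763.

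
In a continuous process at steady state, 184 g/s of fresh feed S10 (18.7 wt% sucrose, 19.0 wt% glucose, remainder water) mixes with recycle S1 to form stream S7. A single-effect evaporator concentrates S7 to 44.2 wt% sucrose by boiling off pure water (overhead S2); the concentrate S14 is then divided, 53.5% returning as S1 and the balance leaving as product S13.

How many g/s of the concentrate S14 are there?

167.4 g/s

Overall sucrose balance (none leaves overhead): sucrose in fresh feed = sucrose in product, i.e. 184×0.187 = (1−0.535)·S14·0.442.
S14 = 34.408/(0.442×0.465) = 167.41 g/s.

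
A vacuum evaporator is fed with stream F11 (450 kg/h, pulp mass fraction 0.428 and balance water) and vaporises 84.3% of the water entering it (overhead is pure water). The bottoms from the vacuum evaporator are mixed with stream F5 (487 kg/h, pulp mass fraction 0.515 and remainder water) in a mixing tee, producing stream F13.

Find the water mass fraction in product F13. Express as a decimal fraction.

Vapour removed = 0.843×0.572×450 = 216.99 kg/h; concentrate = 233.01 kg/h.
water reaching the mixer = 40.412 (from concentrate) + 487×0.485 = 276.61 kg/h.
Product flow = 233.01 + 487 = 720.01 kg/h; water fraction = 0.384.

0.384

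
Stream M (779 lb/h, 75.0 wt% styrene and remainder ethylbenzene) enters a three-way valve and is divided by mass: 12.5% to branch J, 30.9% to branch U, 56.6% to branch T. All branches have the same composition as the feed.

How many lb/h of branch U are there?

240.7 lb/h

Branch U flow = 0.309×779 = 240.71 lb/h.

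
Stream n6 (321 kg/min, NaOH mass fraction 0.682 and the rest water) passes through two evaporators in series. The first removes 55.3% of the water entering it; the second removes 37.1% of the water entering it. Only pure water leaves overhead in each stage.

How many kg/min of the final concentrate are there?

water in feed = 321×0.318 = 102.08 kg/min.
After stage 1: water left = (1−0.553)×102.08 = 45.629; stream total = 264.55 kg/min.
After stage 2: water left = (1−0.371)×45.629 = 28.701; final concentrate = 247.62 kg/min.

247.6 kg/min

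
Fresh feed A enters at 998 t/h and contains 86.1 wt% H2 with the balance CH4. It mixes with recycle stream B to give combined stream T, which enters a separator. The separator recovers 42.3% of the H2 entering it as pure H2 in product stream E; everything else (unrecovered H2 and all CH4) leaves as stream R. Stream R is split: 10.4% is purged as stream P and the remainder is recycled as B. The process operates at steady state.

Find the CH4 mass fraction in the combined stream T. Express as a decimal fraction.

CH4 enters only via A and leaves only via the purge: 998×0.139 = 0.104×(CH4 in R), and the separator passes all CH4, so CH4 in T = CH4 in R = 1333.9 t/h.
H2 in T: m_A = 998×0.861 + (1−0.104)·(1−0.423)·m_A, so m_A = 859.28/0.4830 = 1779 t/h.
T = 1779 + 1333.9 = 3112.9 t/h.
CH4 fraction in T = 1333.9/3112.9 = 0.428.

0.428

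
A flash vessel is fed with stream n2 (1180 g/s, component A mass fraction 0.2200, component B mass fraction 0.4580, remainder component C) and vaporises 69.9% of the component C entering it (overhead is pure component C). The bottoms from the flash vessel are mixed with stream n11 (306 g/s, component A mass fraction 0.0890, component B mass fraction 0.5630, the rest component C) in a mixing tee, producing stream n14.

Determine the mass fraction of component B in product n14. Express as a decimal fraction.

0.5840

Vapour removed = 0.699×0.322×1180 = 265.59 g/s; concentrate = 914.41 g/s.
component B reaching the mixer = 540.44 (from concentrate) + 306×0.563 = 712.72 g/s.
Product flow = 914.41 + 306 = 1220.4 g/s; component B fraction = 0.5840.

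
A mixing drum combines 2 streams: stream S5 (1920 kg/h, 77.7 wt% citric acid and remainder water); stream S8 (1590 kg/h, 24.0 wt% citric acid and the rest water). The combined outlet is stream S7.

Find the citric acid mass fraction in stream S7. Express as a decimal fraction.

0.534

Total flow out = 1920 + 1590 = 3510 kg/h.
citric acid in = 1920×0.777 + 1590×0.240 = 1873.4 kg/h.
citric acid mass fraction in S7 = 1873.4/3510 = 0.534.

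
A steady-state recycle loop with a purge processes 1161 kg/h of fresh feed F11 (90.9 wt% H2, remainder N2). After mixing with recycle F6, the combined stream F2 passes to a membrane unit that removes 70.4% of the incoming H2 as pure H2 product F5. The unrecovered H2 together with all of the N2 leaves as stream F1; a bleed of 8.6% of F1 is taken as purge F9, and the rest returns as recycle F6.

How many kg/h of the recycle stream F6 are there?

1514 kg/h

N2 enters only via F11 and leaves only via the purge: 1161×0.091 = 0.086×(N2 in F1), and the membrane unit passes all N2, so N2 in F2 = N2 in F1 = 1228.5 kg/h.
H2 in F2: m_A = 1161×0.909 + (1−0.086)·(1−0.704)·m_A, so m_A = 1055.3/0.7295 = 1446.8 kg/h.
F1 = (1−0.704)×1446.8 + 1228.5 = 1656.7 kg/h.
Recycle F6 = (1−0.086)×1656.7 = 1514.3 kg/h.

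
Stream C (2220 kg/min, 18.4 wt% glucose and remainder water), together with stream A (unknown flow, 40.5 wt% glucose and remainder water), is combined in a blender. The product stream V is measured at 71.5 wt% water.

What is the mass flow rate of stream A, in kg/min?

1869 kg/min

Let A be the unknown flow. Total out = 2220 + A.
water balance: 1811.5 + 0.595·A = 0.715·(2220 + A)
(0.595 − 0.715)·A = 0.715×2220 − 1811.5 = -224.22
A = -224.22 / -0.120 = 1868.5 kg/min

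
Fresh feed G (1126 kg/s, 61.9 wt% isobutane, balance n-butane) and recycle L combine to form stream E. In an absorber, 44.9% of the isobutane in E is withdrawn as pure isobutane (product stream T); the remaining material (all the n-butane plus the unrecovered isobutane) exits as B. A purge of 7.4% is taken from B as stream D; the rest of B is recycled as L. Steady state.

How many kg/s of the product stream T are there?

639 kg/s

isobutane in E: m_A = 1126×0.619 + (1−0.074)·(1−0.449)·m_A, so m_A = 696.99/0.4898 = 1423.1 kg/s.
Product T = 0.449×1423.1 = 638.97 kg/s.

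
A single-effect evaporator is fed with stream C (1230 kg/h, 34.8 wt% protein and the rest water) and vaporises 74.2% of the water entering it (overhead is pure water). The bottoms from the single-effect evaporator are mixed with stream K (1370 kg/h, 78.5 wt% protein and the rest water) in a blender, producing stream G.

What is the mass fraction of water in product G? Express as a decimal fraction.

0.250

Vapour removed = 0.742×0.652×1230 = 595.05 kg/h; concentrate = 634.95 kg/h.
water reaching the mixer = 206.91 (from concentrate) + 1370×0.215 = 501.46 kg/h.
Product flow = 634.95 + 1370 = 2004.9 kg/h; water fraction = 0.250.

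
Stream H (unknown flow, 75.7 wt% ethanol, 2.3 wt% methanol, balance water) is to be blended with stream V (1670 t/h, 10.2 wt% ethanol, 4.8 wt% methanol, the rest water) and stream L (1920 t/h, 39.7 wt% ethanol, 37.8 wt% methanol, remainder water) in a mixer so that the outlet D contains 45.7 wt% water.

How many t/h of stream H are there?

Let H be the unknown flow. Total out = 3590 + H.
water balance: 1851.5 + 0.220·H = 0.457·(3590 + H)
(0.220 − 0.457)·H = 0.457×3590 − 1851.5 = -210.87
H = -210.87 / -0.237 = 889.75 t/h

889.7 t/h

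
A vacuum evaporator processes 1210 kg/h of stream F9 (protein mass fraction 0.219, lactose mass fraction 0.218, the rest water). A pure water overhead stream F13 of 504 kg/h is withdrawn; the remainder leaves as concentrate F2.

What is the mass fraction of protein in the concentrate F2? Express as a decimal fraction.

0.375

protein is not removed: 1210×0.219 = 264.99 kg/h of protein enters F2.
Concentrate = 1210 − 504 = 706 kg/h.
Mass fraction = 264.99/706 = 0.375.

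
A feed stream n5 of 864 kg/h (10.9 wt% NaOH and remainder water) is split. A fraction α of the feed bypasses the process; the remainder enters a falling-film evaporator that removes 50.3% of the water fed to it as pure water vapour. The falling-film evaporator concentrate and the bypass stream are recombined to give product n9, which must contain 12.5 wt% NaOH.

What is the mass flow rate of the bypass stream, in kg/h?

617.2 kg/h

All 864×0.109 = 94.176 kg/h of NaOH reaches n9, so n9 = 94.176/0.125 = 753.41 kg/h and vapour = 110.59 kg/h.
The evaporator receives (1−α)·864 of feed at 0.891 water and removes 0.503 of that water:
0.503×0.891×(1−α)×864 = 110.59
(1−α) = 110.59/387.22 = 0.2856;  α = 0.7144.
Bypass flow = 0.7144×864 = 617.24 kg/h.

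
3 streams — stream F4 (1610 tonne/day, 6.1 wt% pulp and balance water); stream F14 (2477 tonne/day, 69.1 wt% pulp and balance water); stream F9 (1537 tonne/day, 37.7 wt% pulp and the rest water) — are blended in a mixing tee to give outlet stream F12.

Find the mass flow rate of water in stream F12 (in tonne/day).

water out = water in = 1610×0.939 + 2477×0.309 + 1537×0.623 = 3234.7 tonne/day.

3235 tonne/day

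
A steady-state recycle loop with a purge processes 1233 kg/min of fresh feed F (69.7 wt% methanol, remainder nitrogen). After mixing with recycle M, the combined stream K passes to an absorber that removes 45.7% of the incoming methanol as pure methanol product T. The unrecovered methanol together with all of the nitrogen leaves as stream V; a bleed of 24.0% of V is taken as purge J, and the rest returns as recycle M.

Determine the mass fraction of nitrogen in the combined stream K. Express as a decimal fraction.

0.5155

nitrogen enters only via F and leaves only via the purge: 1233×0.303 = 0.240×(nitrogen in V), and the absorber passes all nitrogen, so nitrogen in K = nitrogen in V = 1556.7 kg/min.
methanol in K: m_A = 1233×0.697 + (1−0.240)·(1−0.457)·m_A, so m_A = 859.4/0.5873 = 1463.3 kg/min.
K = 1463.3 + 1556.7 = 3019.9 kg/min.
nitrogen fraction in K = 1556.7/3019.9 = 0.5155.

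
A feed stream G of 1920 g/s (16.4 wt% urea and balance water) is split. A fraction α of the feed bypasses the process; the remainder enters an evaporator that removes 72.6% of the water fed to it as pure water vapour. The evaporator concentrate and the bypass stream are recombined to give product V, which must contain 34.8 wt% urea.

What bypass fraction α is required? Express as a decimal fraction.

All 1920×0.164 = 314.88 g/s of urea reaches V, so V = 314.88/0.348 = 904.83 g/s and vapour = 1015.2 g/s.
The evaporator receives (1−α)·1920 of feed at 0.836 water and removes 0.726 of that water:
0.726×0.836×(1−α)×1920 = 1015.2
(1−α) = 1015.2/1165.3 = 0.8712;  α = 0.1288.

0.129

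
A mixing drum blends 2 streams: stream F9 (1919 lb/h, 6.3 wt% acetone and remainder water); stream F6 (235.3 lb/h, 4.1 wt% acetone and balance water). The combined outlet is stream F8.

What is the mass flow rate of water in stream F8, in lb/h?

water out = water in = 1919×0.937 + 235.3×0.959 = 2023.8 lb/h.

2024 lb/h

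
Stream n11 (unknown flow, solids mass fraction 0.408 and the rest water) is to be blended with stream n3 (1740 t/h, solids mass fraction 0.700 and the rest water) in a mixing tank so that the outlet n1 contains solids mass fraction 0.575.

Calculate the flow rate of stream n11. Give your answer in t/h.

1302 t/h

Let n11 be the unknown flow. Total out = 1740 + n11.
solids balance: 1218 + 0.408·n11 = 0.575·(1740 + n11)
(0.408 − 0.575)·n11 = 0.575×1740 − 1218 = -217.5
n11 = -217.5 / -0.167 = 1302.4 t/h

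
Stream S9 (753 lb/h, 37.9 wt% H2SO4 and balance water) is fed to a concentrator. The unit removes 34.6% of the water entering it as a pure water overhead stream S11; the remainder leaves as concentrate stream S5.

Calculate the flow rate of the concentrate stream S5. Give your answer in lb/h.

water entering = 753×0.621 = 467.61 lb/h; overhead removed = 0.346×467.61 = 161.79 lb/h.
Concentrate = 753 − 161.79 = 591.21 lb/h.

591.2 lb/h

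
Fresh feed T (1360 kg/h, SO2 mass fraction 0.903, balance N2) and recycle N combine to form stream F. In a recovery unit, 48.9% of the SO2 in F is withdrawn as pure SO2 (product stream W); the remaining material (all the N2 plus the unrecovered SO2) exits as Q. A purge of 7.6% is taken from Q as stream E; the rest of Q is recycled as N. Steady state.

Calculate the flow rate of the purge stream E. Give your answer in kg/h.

222.3 kg/h

N2 enters only via T and leaves only via the purge: 1360×0.097 = 0.076×(N2 in Q), and the recovery unit passes all N2, so N2 in F = N2 in Q = 1735.8 kg/h.
SO2 in F: m_A = 1360×0.903 + (1−0.076)·(1−0.489)·m_A, so m_A = 1228.1/0.5278 = 2326.6 kg/h.
Q = (1−0.489)×2326.6 + 1735.8 = 2924.7 kg/h.
Purge E = 0.076×2924.7 = 222.28 kg/h.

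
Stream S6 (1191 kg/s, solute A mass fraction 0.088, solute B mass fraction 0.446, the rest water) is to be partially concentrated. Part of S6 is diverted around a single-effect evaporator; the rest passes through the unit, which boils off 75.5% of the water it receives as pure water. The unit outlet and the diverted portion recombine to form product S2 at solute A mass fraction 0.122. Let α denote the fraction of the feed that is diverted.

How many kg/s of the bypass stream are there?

All 1191×0.088 = 104.81 kg/s of solute A reaches S2, so S2 = 104.81/0.122 = 859.08 kg/s and vapour = 331.92 kg/s.
The evaporator receives (1−α)·1191 of feed at 0.466 water and removes 0.755 of that water:
0.755×0.466×(1−α)×1191 = 331.92
(1−α) = 331.92/419.03 = 0.7921;  α = 0.2079.
Bypass flow = 0.2079×1191 = 247.6 kg/s.

247.6 kg/s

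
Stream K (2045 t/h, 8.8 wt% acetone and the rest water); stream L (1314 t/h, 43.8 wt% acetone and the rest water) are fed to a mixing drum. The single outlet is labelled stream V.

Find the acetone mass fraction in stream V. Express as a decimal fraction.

0.225

Total flow out = 2045 + 1314 = 3359 t/h.
acetone in = 2045×0.088 + 1314×0.438 = 755.49 t/h.
acetone mass fraction in V = 755.49/3359 = 0.225.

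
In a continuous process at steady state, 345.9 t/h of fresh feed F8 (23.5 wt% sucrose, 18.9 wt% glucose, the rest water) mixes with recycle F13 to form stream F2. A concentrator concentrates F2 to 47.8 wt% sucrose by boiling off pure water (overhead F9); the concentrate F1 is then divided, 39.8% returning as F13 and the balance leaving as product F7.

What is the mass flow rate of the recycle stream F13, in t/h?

112.4 t/h

Overall sucrose balance (none leaves overhead): sucrose in fresh feed = sucrose in product, i.e. 345.9×0.235 = (1−0.398)·F1·0.478.
F1 = 81.286/(0.478×0.602) = 282.48 t/h.
Recycle F13 = 0.398×282.48 = 112.43 t/h.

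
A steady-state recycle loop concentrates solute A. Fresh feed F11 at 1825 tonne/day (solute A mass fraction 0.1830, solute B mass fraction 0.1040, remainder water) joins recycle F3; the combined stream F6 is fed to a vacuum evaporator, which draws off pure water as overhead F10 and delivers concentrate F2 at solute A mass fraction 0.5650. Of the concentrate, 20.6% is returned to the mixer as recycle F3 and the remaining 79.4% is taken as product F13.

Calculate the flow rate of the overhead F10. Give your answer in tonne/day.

1234 tonne/day

Overall solute A balance (none leaves overhead): solute A in fresh feed = solute A in product, i.e. 1825×0.183 = (1−0.206)·F2·0.565.
F2 = 333.97/(0.565×0.794) = 744.47 tonne/day.
Recycle F3 = 0.206×744.47 = 153.36 tonne/day.
Combined feed F6 = 1825 + 153.36 = 1978.4 tonne/day.
Overhead F10 = F6 − F2 = 1978.4 − 744.47 = 1233.9 tonne/day.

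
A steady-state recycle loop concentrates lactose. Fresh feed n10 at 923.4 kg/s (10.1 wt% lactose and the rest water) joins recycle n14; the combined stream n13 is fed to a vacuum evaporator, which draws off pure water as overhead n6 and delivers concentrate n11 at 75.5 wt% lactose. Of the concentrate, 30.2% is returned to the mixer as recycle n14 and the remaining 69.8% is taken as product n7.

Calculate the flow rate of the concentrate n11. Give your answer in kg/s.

Overall lactose balance (none leaves overhead): lactose in fresh feed = lactose in product, i.e. 923.4×0.101 = (1−0.302)·n11·0.755.
n11 = 93.263/(0.755×0.698) = 176.97 kg/s.

177 kg/s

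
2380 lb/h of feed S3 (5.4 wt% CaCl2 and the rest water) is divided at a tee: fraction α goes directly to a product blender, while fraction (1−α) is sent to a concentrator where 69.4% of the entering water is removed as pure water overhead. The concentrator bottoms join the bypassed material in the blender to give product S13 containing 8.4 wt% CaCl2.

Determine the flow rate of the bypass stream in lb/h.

All 2380×0.054 = 128.52 lb/h of CaCl2 reaches S13, so S13 = 128.52/0.084 = 1530 lb/h and vapour = 850 lb/h.
The evaporator receives (1−α)·2380 of feed at 0.946 water and removes 0.694 of that water:
0.694×0.946×(1−α)×2380 = 850
(1−α) = 850/1562.5 = 0.5440;  α = 0.4560.
Bypass flow = 0.4560×2380 = 1085.3 lb/h.

1085 lb/h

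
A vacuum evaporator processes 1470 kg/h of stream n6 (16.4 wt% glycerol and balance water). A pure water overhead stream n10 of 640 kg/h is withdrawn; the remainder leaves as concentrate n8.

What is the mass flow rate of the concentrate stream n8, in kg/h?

Concentrate = 1470 − 640 = 830 kg/h.

830 kg/h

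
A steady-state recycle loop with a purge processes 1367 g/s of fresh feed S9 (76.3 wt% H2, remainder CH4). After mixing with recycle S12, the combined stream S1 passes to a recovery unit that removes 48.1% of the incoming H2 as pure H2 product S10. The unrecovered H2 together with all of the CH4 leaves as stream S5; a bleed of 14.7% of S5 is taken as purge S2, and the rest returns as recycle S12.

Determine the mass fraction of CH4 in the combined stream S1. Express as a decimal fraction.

0.541

CH4 enters only via S9 and leaves only via the purge: 1367×0.237 = 0.147×(CH4 in S5), and the recovery unit passes all CH4, so CH4 in S1 = CH4 in S5 = 2203.9 g/s.
H2 in S1: m_A = 1367×0.763 + (1−0.147)·(1−0.481)·m_A, so m_A = 1043/0.5573 = 1871.6 g/s.
S1 = 1871.6 + 2203.9 = 4075.5 g/s.
CH4 fraction in S1 = 2203.9/4075.5 = 0.541.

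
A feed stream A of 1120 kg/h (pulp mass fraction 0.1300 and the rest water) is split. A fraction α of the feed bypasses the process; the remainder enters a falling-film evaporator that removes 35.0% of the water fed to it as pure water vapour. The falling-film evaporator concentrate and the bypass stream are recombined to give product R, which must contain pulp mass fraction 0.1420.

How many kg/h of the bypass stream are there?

All 1120×0.130 = 145.6 kg/h of pulp reaches R, so R = 145.6/0.142 = 1025.4 kg/h and vapour = 94.648 kg/h.
The evaporator receives (1−α)·1120 of feed at 0.870 water and removes 0.350 of that water:
0.350×0.870×(1−α)×1120 = 94.648
(1−α) = 94.648/341.04 = 0.2775;  α = 0.7225.
Bypass flow = 0.7225×1120 = 809.17 kg/h.

809.2 kg/h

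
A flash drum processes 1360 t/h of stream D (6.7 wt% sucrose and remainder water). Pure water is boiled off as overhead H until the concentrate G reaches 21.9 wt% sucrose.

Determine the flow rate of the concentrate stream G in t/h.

416.1 t/h

sucrose is conserved: 1360×0.067 = 91.12 t/h all reports to the concentrate.
Concentrate = 91.12/(target fraction) = 416.07 t/h.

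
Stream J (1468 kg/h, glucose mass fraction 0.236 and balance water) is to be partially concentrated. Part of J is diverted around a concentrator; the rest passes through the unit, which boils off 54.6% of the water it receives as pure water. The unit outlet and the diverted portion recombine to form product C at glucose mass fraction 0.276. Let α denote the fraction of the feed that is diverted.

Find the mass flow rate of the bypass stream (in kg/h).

958 kg/h

All 1468×0.236 = 346.45 kg/h of glucose reaches C, so C = 346.45/0.276 = 1255.2 kg/h and vapour = 212.75 kg/h.
The evaporator receives (1−α)·1468 of feed at 0.764 water and removes 0.546 of that water:
0.546×0.764×(1−α)×1468 = 212.75
(1−α) = 212.75/612.37 = 0.3474;  α = 0.6526.
Bypass flow = 0.6526×1468 = 957.98 kg/h.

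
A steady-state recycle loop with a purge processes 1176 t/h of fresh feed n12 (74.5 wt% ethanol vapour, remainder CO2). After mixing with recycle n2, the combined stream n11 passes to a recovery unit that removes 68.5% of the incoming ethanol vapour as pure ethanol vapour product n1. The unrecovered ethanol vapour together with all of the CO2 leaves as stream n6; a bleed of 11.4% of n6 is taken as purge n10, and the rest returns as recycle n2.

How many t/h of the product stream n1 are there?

ethanol vapour in n11: m_A = 1176×0.745 + (1−0.114)·(1−0.685)·m_A, so m_A = 876.12/0.7209 = 1215.3 t/h.
Product n1 = 0.685×1215.3 = 832.48 t/h.

832.5 t/h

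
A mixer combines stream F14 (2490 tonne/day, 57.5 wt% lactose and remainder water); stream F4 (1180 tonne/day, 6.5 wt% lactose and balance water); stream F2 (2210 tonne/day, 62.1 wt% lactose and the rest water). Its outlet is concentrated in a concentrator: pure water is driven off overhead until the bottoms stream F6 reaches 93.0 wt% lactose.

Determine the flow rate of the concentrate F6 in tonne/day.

lactose entering = 2490×0.575 + 1180×0.065 + 2210×0.621 = 2880.9 tonne/day.
All lactose reports to F6, so F6 = 2880.9/0.930 = 3097.7 tonne/day.

3098 tonne/day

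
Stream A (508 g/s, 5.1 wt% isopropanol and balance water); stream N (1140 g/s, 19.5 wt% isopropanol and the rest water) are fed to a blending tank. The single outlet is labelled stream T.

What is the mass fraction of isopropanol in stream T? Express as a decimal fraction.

Total flow out = 508 + 1140 = 1648 g/s.
isopropanol in = 508×0.051 + 1140×0.195 = 248.21 g/s.
isopropanol mass fraction in T = 248.21/1648 = 0.1506.

0.1506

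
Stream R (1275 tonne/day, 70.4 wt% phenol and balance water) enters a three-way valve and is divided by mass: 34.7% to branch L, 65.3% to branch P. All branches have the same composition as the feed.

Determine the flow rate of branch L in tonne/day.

442.4 tonne/day

Branch L flow = 0.347×1275 = 442.42 tonne/day.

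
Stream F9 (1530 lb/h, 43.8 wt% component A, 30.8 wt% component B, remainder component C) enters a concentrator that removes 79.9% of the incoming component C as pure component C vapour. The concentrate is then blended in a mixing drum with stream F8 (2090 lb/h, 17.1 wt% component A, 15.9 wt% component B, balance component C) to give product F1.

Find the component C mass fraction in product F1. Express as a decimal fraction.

0.447

Vapour removed = 0.799×0.254×1530 = 310.51 lb/h; concentrate = 1219.5 lb/h.
component C reaching the mixer = 78.113 (from concentrate) + 2090×0.670 = 1478.4 lb/h.
Product flow = 1219.5 + 2090 = 3309.5 lb/h; component C fraction = 0.447.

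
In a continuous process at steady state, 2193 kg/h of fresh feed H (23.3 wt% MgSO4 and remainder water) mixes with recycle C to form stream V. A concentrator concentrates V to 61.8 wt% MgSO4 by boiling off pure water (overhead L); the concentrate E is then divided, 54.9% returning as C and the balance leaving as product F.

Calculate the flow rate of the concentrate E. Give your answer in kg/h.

Overall MgSO4 balance (none leaves overhead): MgSO4 in fresh feed = MgSO4 in product, i.e. 2193×0.233 = (1−0.549)·E·0.618.
E = 510.97/(0.618×0.451) = 1833.3 kg/h.

1833 kg/h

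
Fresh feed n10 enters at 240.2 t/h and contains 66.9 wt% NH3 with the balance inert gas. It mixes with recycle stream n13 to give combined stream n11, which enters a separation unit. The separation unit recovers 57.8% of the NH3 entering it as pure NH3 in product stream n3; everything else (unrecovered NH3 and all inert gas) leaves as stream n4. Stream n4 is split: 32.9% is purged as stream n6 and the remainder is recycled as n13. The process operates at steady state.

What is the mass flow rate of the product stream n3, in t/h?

NH3 in n11: m_A = 240.2×0.669 + (1−0.329)·(1−0.578)·m_A, so m_A = 160.69/0.7168 = 224.17 t/h.
Product n3 = 0.578×224.17 = 129.57 t/h.

129.6 t/h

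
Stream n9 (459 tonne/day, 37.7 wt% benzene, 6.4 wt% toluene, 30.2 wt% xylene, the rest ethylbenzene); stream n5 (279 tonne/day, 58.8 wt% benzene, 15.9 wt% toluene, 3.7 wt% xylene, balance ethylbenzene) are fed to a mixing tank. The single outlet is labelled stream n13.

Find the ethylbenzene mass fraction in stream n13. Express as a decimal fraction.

Total flow out = 459 + 279 = 738 tonne/day.
ethylbenzene in = 459×0.257 + 279×0.216 = 178.23 tonne/day.
ethylbenzene mass fraction in n13 = 178.23/738 = 0.241.

0.241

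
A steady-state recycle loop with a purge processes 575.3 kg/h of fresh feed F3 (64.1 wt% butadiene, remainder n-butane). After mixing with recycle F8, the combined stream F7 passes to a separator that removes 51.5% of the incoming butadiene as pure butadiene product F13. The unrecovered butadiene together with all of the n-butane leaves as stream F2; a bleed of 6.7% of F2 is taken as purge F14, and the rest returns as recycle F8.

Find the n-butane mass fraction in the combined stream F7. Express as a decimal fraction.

0.821

n-butane enters only via F3 and leaves only via the purge: 575.3×0.359 = 0.067×(n-butane in F2), and the separator passes all n-butane, so n-butane in F7 = n-butane in F2 = 3082.6 kg/h.
butadiene in F7: m_A = 575.3×0.641 + (1−0.067)·(1−0.515)·m_A, so m_A = 368.77/0.5475 = 673.55 kg/h.
F7 = 673.55 + 3082.6 = 3756.1 kg/h.
n-butane fraction in F7 = 3082.6/3756.1 = 0.821.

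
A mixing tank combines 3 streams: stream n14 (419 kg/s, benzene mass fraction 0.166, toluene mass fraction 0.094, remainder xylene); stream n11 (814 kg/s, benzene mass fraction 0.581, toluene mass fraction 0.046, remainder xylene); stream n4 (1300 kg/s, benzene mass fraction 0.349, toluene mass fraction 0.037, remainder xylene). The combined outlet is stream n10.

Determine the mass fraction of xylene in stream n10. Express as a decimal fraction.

0.557

Total flow out = 419 + 814 + 1300 = 2533 kg/s.
xylene in = 419×0.740 + 814×0.373 + 1300×0.614 = 1411.9 kg/s.
xylene mass fraction in n10 = 1411.9/2533 = 0.557.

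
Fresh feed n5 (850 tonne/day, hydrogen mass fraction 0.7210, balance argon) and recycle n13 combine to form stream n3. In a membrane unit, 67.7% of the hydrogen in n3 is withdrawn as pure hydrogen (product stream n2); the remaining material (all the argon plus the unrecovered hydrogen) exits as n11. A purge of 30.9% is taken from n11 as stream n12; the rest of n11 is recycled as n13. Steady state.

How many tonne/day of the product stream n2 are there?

hydrogen in n3: m_A = 850×0.721 + (1−0.309)·(1−0.677)·m_A, so m_A = 612.85/0.7768 = 788.93 tonne/day.
Product n2 = 0.677×788.93 = 534.11 tonne/day.

534.1 tonne/day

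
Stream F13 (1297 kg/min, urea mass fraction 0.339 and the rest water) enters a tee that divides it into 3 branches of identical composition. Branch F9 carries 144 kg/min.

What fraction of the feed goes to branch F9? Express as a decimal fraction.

0.111

Fraction to F9 = 144/1297 = 0.1110.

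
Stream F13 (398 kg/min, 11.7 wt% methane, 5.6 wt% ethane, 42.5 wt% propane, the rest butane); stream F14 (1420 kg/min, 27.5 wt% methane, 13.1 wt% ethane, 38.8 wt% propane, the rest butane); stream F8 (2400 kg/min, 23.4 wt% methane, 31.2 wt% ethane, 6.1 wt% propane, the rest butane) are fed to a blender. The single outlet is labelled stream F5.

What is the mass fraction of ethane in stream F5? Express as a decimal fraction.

0.227

Total flow out = 398 + 1420 + 2400 = 4218 kg/min.
ethane in = 398×0.056 + 1420×0.131 + 2400×0.312 = 957.11 kg/min.
ethane mass fraction in F5 = 957.11/4218 = 0.227.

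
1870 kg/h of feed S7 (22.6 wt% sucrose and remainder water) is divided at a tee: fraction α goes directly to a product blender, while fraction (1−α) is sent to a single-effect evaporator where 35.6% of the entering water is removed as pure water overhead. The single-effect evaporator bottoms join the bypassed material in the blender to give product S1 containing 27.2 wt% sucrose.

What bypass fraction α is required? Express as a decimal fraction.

0.386

All 1870×0.226 = 422.62 kg/h of sucrose reaches S1, so S1 = 422.62/0.272 = 1553.8 kg/h and vapour = 316.25 kg/h.
The evaporator receives (1−α)·1870 of feed at 0.774 water and removes 0.356 of that water:
0.356×0.774×(1−α)×1870 = 316.25
(1−α) = 316.25/515.27 = 0.6138;  α = 0.3862.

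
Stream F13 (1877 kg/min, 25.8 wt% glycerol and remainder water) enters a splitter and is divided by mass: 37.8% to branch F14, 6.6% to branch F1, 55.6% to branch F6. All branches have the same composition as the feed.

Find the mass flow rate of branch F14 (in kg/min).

709.5 kg/min

Branch F14 flow = 0.378×1877 = 709.51 kg/min.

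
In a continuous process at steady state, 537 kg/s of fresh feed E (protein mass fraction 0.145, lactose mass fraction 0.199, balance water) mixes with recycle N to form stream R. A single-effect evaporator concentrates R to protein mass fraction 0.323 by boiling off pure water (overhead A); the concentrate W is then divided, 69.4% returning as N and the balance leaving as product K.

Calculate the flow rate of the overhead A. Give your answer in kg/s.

295.9 kg/s

Overall protein balance (none leaves overhead): protein in fresh feed = protein in product, i.e. 537×0.145 = (1−0.694)·W·0.323.
W = 77.865/(0.323×0.306) = 787.8 kg/s.
Recycle N = 0.694×787.8 = 546.74 kg/s.
Combined feed R = 537 + 546.74 = 1083.7 kg/s.
Overhead A = R − W = 1083.7 − 787.8 = 295.93 kg/s.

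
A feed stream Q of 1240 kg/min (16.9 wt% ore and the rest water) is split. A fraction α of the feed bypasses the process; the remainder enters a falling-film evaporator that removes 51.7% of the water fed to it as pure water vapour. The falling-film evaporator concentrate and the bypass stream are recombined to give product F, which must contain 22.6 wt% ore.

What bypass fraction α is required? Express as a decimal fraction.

All 1240×0.169 = 209.56 kg/min of ore reaches F, so F = 209.56/0.226 = 927.26 kg/min and vapour = 312.74 kg/min.
The evaporator receives (1−α)·1240 of feed at 0.831 water and removes 0.517 of that water:
0.517×0.831×(1−α)×1240 = 312.74
(1−α) = 312.74/532.74 = 0.5870;  α = 0.4130.

0.413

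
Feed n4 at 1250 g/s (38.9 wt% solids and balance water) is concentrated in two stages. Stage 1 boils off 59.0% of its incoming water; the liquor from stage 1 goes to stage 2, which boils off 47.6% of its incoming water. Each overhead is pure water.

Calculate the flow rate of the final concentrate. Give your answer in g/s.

water in feed = 1250×0.611 = 763.75 g/s.
After stage 1: water left = (1−0.590)×763.75 = 313.14; stream total = 799.39 g/s.
After stage 2: water left = (1−0.476)×313.14 = 164.08; final concentrate = 650.33 g/s.

650.3 g/s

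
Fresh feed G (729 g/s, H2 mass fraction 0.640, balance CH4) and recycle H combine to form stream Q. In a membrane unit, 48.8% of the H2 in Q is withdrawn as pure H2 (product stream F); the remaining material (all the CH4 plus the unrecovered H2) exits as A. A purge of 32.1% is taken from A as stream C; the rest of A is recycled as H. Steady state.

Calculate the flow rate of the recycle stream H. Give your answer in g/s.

CH4 enters only via G and leaves only via the purge: 729×0.360 = 0.321×(CH4 in A), and the membrane unit passes all CH4, so CH4 in Q = CH4 in A = 817.57 g/s.
H2 in Q: m_A = 729×0.640 + (1−0.321)·(1−0.488)·m_A, so m_A = 466.56/0.6524 = 715.2 g/s.
A = (1−0.488)×715.2 + 817.57 = 1183.8 g/s.
Recycle H = (1−0.321)×1183.8 = 803.77 g/s.

803.8 g/s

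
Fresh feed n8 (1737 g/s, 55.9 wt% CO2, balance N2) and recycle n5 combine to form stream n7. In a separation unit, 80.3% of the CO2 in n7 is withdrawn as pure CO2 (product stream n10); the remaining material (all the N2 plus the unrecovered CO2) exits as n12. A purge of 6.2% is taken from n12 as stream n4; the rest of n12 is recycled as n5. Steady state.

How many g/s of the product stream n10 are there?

CO2 in n7: m_A = 1737×0.559 + (1−0.062)·(1−0.803)·m_A, so m_A = 970.98/0.8152 = 1191.1 g/s.
Product n10 = 0.803×1191.1 = 956.44 g/s.

956.4 g/s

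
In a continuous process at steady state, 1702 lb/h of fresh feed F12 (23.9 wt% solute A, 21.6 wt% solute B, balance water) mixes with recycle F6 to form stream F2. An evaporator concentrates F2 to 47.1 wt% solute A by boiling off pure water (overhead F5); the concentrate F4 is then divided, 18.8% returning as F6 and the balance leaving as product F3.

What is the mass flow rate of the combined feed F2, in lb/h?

Overall solute A balance (none leaves overhead): solute A in fresh feed = solute A in product, i.e. 1702×0.239 = (1−0.188)·F4·0.471.
F4 = 406.78/(0.471×0.812) = 1063.6 lb/h.
Recycle F6 = 0.188×1063.6 = 199.96 lb/h.
Combined feed F2 = 1702 + 199.96 = 1902 lb/h.

1902 lb/h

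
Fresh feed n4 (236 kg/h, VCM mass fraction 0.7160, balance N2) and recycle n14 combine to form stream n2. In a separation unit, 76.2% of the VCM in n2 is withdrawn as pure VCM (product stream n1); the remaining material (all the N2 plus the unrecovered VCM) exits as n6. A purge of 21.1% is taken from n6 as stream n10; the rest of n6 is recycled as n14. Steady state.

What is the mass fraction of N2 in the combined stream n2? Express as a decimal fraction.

0.6042

N2 enters only via n4 and leaves only via the purge: 236×0.284 = 0.211×(N2 in n6), and the separation unit passes all N2, so N2 in n2 = N2 in n6 = 317.65 kg/h.
VCM in n2: m_A = 236×0.716 + (1−0.211)·(1−0.762)·m_A, so m_A = 168.98/0.8122 = 208.04 kg/h.
n2 = 208.04 + 317.65 = 525.69 kg/h.
N2 fraction in n2 = 317.65/525.69 = 0.6042.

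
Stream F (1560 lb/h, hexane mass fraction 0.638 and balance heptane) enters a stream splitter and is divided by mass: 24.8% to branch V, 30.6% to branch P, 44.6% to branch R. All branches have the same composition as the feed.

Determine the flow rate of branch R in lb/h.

Branch R flow = 0.446×1560 = 695.76 lb/h.

695.8 lb/h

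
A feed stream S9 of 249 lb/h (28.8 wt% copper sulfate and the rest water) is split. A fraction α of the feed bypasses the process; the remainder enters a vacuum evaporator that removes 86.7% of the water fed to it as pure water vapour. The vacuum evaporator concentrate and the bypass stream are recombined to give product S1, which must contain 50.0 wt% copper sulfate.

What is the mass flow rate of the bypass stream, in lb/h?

77.97 lb/h

All 249×0.288 = 71.712 lb/h of copper sulfate reaches S1, so S1 = 71.712/0.500 = 143.42 lb/h and vapour = 105.58 lb/h.
The evaporator receives (1−α)·249 of feed at 0.712 water and removes 0.867 of that water:
0.867×0.712×(1−α)×249 = 105.58
(1−α) = 105.58/153.71 = 0.6869;  α = 0.3131.
Bypass flow = 0.3131×249 = 77.972 lb/h.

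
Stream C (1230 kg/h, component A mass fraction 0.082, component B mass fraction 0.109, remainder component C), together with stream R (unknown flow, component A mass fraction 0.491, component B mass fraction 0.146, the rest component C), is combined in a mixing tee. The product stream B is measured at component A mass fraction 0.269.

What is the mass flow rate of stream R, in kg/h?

Let R be the unknown flow. Total out = 1230 + R.
component A balance: 100.86 + 0.491·R = 0.269·(1230 + R)
(0.491 − 0.269)·R = 0.269×1230 − 100.86 = 230.01
R = 230.01 / 0.222 = 1036.1 kg/h

1036 kg/h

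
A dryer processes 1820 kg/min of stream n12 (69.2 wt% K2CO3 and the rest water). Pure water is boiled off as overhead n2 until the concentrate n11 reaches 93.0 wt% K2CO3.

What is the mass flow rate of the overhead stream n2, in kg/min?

465.8 kg/min

K2CO3 is conserved: 1820×0.692 = 1259.4 kg/min all reports to the concentrate.
Concentrate = 1259.4/(target fraction) = 1354.2 kg/min.
Overhead = 1820 − 1354.2 = 465.76 kg/min.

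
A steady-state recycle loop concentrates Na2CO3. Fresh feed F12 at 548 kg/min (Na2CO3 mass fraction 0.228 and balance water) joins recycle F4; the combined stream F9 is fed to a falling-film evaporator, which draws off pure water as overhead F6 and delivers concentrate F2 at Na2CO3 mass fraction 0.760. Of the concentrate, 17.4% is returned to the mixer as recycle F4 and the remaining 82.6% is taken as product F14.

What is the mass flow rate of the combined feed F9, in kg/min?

Overall Na2CO3 balance (none leaves overhead): Na2CO3 in fresh feed = Na2CO3 in product, i.e. 548×0.228 = (1−0.174)·F2·0.760.
F2 = 124.94/(0.760×0.826) = 199.03 kg/min.
Recycle F4 = 0.174×199.03 = 34.631 kg/min.
Combined feed F9 = 548 + 34.631 = 582.63 kg/min.

582.6 kg/min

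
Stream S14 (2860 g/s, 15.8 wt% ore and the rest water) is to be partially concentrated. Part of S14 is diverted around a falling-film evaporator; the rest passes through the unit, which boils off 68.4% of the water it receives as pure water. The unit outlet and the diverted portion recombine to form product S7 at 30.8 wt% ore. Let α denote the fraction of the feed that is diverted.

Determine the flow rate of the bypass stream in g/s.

441.5 g/s

All 2860×0.158 = 451.88 g/s of ore reaches S7, so S7 = 451.88/0.308 = 1467.1 g/s and vapour = 1392.9 g/s.
The evaporator receives (1−α)·2860 of feed at 0.842 water and removes 0.684 of that water:
0.684×0.842×(1−α)×2860 = 1392.9
(1−α) = 1392.9/1647.2 = 0.8456;  α = 0.1544.
Bypass flow = 0.1544×2860 = 441.54 g/s.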